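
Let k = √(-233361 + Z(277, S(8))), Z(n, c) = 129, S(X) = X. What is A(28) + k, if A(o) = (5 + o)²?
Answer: 1089 + 4*I*√14577 ≈ 1089.0 + 482.94*I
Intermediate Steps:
k = 4*I*√14577 (k = √(-233361 + 129) = √(-233232) = 4*I*√14577 ≈ 482.94*I)
A(28) + k = (5 + 28)² + 4*I*√14577 = 33² + 4*I*√14577 = 1089 + 4*I*√14577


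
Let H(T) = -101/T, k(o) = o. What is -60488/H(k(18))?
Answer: 1088784/101 ≈ 10780.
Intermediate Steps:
-60488/H(k(18)) = -60488/((-101/18)) = -60488/((-101*1/18)) = -60488/(-101/18) = -60488*(-18/101) = 1088784/101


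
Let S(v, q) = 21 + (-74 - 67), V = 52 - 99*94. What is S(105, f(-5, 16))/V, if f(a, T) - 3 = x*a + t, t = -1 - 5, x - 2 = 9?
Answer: 60/4627 ≈ 0.012967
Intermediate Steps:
x = 11 (x = 2 + 9 = 11)
t = -6
f(a, T) = -3 + 11*a (f(a, T) = 3 + (11*a - 6) = 3 + (-6 + 11*a) = -3 + 11*a)
V = -9254 (V = 52 - 9306 = -9254)
S(v, q) = -120 (S(v, q) = 21 - 141 = -120)
S(105, f(-5, 16))/V = -120/(-9254) = -120*(-1/9254) = 60/4627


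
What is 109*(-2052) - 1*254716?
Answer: -478384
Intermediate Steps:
109*(-2052) - 1*254716 = -223668 - 254716 = -478384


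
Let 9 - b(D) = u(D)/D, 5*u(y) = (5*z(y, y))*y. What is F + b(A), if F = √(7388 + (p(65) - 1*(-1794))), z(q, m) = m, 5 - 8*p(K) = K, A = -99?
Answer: 108 + √36698/2 ≈ 203.78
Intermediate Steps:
p(K) = 5/8 - K/8
u(y) = y² (u(y) = ((5*y)*y)/5 = (5*y²)/5 = y²)
b(D) = 9 - D (b(D) = 9 - D²/D = 9 - D)
F = √36698/2 (F = √(7388 + ((5/8 - ⅛*65) - 1*(-1794))) = √(7388 + ((5/8 - 65/8) + 1794)) = √(7388 + (-15/2 + 1794)) = √(7388 + 3573/2) = √(18349/2) = √36698/2 ≈ 95.784)
F + b(A) = √36698/2 + (9 - 1*(-99)) = √36698/2 + (9 + 99) = √36698/2 + 108 = 108 + √36698/2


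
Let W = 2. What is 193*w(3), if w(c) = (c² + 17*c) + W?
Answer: 11966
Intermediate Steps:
w(c) = 2 + c² + 17*c (w(c) = (c² + 17*c) + 2 = 2 + c² + 17*c)
193*w(3) = 193*(2 + 3² + 17*3) = 193*(2 + 9 + 51) = 193*62 = 11966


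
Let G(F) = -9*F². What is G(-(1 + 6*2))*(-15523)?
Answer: 23610483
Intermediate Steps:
G(-(1 + 6*2))*(-15523) = -9*(1 + 6*2)²*(-15523) = -9*(1 + 12)²*(-15523) = -9*(-13)²*(-15523) = -9*169*(-15523) = -1521*(-15523) = 23610483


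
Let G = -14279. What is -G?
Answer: 14279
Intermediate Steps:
-G = -1*(-14279) = 14279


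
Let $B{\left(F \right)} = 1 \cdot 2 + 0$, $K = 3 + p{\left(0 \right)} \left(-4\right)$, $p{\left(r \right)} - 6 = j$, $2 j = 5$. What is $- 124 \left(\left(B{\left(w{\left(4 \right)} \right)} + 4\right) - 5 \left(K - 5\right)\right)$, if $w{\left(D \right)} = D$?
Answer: $-23064$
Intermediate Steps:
$j = \frac{5}{2}$ ($j = \frac{1}{2} \cdot 5 = \frac{5}{2} \approx 2.5$)
$p{\left(r \right)} = \frac{17}{2}$ ($p{\left(r \right)} = 6 + \frac{5}{2} = \frac{17}{2}$)
$K = -31$ ($K = 3 + \frac{17}{2} \left(-4\right) = 3 - 34 = -31$)
$B{\left(F \right)} = 2$ ($B{\left(F \right)} = 2 + 0 = 2$)
$- 124 \left(\left(B{\left(w{\left(4 \right)} \right)} + 4\right) - 5 \left(K - 5\right)\right) = - 124 \left(\left(2 + 4\right) - 5 \left(-31 - 5\right)\right) = - 124 \left(6 - -180\right) = - 124 \left(6 + 180\right) = \left(-124\right) 186 = -23064$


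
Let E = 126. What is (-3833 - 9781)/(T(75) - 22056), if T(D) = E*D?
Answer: 2269/2101 ≈ 1.0800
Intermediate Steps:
T(D) = 126*D
(-3833 - 9781)/(T(75) - 22056) = (-3833 - 9781)/(126*75 - 22056) = -13614/(9450 - 22056) = -13614/(-12606) = -13614*(-1/12606) = 2269/2101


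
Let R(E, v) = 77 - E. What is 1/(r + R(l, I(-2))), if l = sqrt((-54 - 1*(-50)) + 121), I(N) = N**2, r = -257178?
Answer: -19777/5084686468 + 3*sqrt(13)/66100924084 ≈ -3.8894e-6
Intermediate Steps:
l = 3*sqrt(13) (l = sqrt((-54 + 50) + 121) = sqrt(-4 + 121) = sqrt(117) = 3*sqrt(13) ≈ 10.817)
1/(r + R(l, I(-2))) = 1/(-257178 + (77 - 3*sqrt(13))) = 1/(-257101 - 3*sqrt(13))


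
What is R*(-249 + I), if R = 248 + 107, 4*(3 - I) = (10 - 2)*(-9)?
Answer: -80940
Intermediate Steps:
I = 21 (I = 3 - (10 - 2)*(-9)/4 = 3 - 2*(-9) = 3 - ¼*(-72) = 3 + 18 = 21)
R = 355
R*(-249 + I) = 355*(-249 + 21) = 355*(-228) = -80940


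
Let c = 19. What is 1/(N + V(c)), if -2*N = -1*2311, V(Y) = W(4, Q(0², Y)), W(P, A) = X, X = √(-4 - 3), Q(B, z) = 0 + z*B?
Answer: 4622/5340749 - 4*I*√7/5340749 ≈ 0.00086542 - 1.9816e-6*I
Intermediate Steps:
Q(B, z) = B*z (Q(B, z) = 0 + B*z = B*z)
X = I*√7 (X = √(-7) = I*√7 ≈ 2.6458*I)
W(P, A) = I*√7
V(Y) = I*√7
N = 2311/2 (N = -(-1)*2311/2 = -½*(-2311) = 2311/2 ≈ 1155.5)
1/(N + V(c)) = 1/(2311/2 + I*√7)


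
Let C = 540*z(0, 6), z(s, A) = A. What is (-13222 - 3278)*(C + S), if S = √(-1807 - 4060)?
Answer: -53460000 - 16500*I*√5867 ≈ -5.346e+7 - 1.2638e+6*I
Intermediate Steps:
S = I*√5867 (S = √(-5867) = I*√5867 ≈ 76.596*I)
C = 3240 (C = 540*6 = 3240)
(-13222 - 3278)*(C + S) = (-13222 - 3278)*(3240 + I*√5867) = -16500*(3240 + I*√5867) = -53460000 - 16500*I*√5867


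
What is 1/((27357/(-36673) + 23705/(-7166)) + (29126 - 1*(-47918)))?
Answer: 262798718/20245999055865 ≈ 1.2980e-5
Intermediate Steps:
1/((27357/(-36673) + 23705/(-7166)) + (29126 - 1*(-47918))) = 1/((27357*(-1/36673) + 23705*(-1/7166)) + (29126 + 47918)) = 1/((-27357/36673 - 23705/7166) + 77044) = 1/(-1065373727/262798718 + 77044) = 1/(20245999055865/262798718) = 262798718/20245999055865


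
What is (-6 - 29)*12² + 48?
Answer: -4992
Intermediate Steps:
(-6 - 29)*12² + 48 = -35*144 + 48 = -5040 + 48 = -4992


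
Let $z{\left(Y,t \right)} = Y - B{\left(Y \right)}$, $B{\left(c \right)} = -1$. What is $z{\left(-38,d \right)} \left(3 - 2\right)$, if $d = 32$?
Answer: $-37$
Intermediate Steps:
$z{\left(Y,t \right)} = 1 + Y$ ($z{\left(Y,t \right)} = Y - -1 = Y + 1 = 1 + Y$)
$z{\left(-38,d \right)} \left(3 - 2\right) = \left(1 - 38\right) \left(3 - 2\right) = - 37 \left(3 - 2\right) = \left(-37\right) 1 = -37$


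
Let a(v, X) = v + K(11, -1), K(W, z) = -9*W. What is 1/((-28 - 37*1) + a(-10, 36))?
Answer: -1/174 ≈ -0.0057471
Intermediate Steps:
a(v, X) = -99 + v (a(v, X) = v - 9*11 = v - 99 = -99 + v)
1/((-28 - 37*1) + a(-10, 36)) = 1/((-28 - 37*1) + (-99 - 10)) = 1/((-28 - 37) - 109) = 1/(-65 - 109) = 1/(-174) = -1/174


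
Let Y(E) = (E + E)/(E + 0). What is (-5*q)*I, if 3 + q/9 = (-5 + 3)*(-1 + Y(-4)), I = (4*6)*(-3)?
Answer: -16200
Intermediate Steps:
Y(E) = 2 (Y(E) = (2*E)/E = 2)
I = -72 (I = 24*(-3) = -72)
q = -45 (q = -27 + 9*((-5 + 3)*(-1 + 2)) = -27 + 9*(-2*1) = -27 + 9*(-2) = -27 - 18 = -45)
(-5*q)*I = -5*(-45)*(-72) = 225*(-72) = -16200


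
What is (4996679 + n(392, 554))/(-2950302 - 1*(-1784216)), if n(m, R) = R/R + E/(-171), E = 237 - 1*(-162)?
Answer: -14990033/3498258 ≈ -4.2850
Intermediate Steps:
E = 399 (E = 237 + 162 = 399)
n(m, R) = -4/3 (n(m, R) = R/R + 399/(-171) = 1 + 399*(-1/171) = 1 - 7/3 = -4/3)
(4996679 + n(392, 554))/(-2950302 - 1*(-1784216)) = (4996679 - 4/3)/(-2950302 - 1*(-1784216)) = 14990033/(3*(-2950302 + 1784216)) = (14990033/3)/(-1166086) = (14990033/3)*(-1/1166086) = -14990033/3498258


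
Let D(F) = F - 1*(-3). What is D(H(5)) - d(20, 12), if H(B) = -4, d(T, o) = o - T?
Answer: 7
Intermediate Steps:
D(F) = 3 + F (D(F) = F + 3 = 3 + F)
D(H(5)) - d(20, 12) = (3 - 4) - (12 - 1*20) = -1 - (12 - 20) = -1 - 1*(-8) = -1 + 8 = 7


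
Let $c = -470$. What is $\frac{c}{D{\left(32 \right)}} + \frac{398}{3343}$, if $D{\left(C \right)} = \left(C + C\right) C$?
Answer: $- \frac{378053}{3423232} \approx -0.11044$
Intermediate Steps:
$D{\left(C \right)} = 2 C^{2}$ ($D{\left(C \right)} = 2 C C = 2 C^{2}$)
$\frac{c}{D{\left(32 \right)}} + \frac{398}{3343} = - \frac{470}{2 \cdot 32^{2}} + \frac{398}{3343} = - \frac{470}{2 \cdot 1024} + 398 \cdot \frac{1}{3343} = - \frac{470}{2048} + \frac{398}{3343} = \left(-470\right) \frac{1}{2048} + \frac{398}{3343} = - \frac{235}{1024} + \frac{398}{3343} = - \frac{378053}{3423232}$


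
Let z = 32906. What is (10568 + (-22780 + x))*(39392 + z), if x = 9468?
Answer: -198385712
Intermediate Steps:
(10568 + (-22780 + x))*(39392 + z) = (10568 + (-22780 + 9468))*(39392 + 32906) = (10568 - 13312)*72298 = -2744*72298 = -198385712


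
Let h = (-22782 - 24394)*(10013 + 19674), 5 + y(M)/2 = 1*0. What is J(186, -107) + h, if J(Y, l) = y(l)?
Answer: -1400513922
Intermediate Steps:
y(M) = -10 (y(M) = -10 + 2*(1*0) = -10 + 2*0 = -10 + 0 = -10)
J(Y, l) = -10
h = -1400513912 (h = -47176*29687 = -1400513912)
J(186, -107) + h = -10 - 1400513912 = -1400513922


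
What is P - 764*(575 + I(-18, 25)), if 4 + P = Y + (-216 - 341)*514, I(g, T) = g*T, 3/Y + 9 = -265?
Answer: -104613751/274 ≈ -3.8180e+5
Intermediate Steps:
Y = -3/274 (Y = 3/(-9 - 265) = 3/(-274) = 3*(-1/274) = -3/274 ≈ -0.010949)
I(g, T) = T*g
P = -78446751/274 (P = -4 + (-3/274 + (-216 - 341)*514) = -4 + (-3/274 - 557*514) = -4 + (-3/274 - 286298) = -4 - 78445655/274 = -78446751/274 ≈ -2.8630e+5)
P - 764*(575 + I(-18, 25)) = -78446751/274 - 764*(575 + 25*(-18)) = -78446751/274 - 764*(575 - 450) = -78446751/274 - 764*125 = -78446751/274 - 1*95500 = -78446751/274 - 95500 = -104613751/274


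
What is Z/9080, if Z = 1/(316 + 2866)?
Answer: 1/28892560 ≈ 3.4611e-8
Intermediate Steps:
Z = 1/3182 ≈ 0.00031427
Z/9080 = (1/3182)/9080 = (1/3182)*(1/9080) = 1/28892560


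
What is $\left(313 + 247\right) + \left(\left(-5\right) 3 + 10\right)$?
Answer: $555$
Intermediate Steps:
$\left(313 + 247\right) + \left(\left(-5\right) 3 + 10\right) = 560 + \left(-15 + 10\right) = 560 - 5 = 555$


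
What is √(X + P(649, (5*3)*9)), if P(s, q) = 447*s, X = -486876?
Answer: I*√196773 ≈ 443.59*I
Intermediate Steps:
√(X + P(649, (5*3)*9)) = √(-486876 + 447*649) = √(-486876 + 290103) = √(-196773) = I*√196773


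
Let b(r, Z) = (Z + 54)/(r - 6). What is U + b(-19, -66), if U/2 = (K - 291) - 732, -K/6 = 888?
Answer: -317538/25 ≈ -12702.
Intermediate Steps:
K = -5328 (K = -6*888 = -5328)
b(r, Z) = (54 + Z)/(-6 + r)
U = -12702 (U = 2*((-5328 - 291) - 732) = 2*(-5619 - 732) = 2*(-6351) = -12702)
U + b(-19, -66) = -12702 + (54 - 66)/(-6 - 19) = -12702 - 12/(-25) = -12702 - 1/25*(-12) = -12702 + 12/25 = -317538/25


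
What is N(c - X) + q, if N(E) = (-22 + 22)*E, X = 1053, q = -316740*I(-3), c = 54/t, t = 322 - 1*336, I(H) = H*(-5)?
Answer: -4751100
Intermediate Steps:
I(H) = -5*H
t = -14 (t = 322 - 336 = -14)
c = -27/7 (c = 54/(-14) = 54*(-1/14) = -27/7 ≈ -3.8571)
q = -4751100 (q = -(-1583700)*(-3) = -316740*15 = -4751100)
N(E) = 0 (N(E) = 0*E = 0)
N(c - X) + q = 0 - 4751100 = -4751100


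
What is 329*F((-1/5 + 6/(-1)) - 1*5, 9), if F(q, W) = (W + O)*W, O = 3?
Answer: 35532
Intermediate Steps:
F(q, W) = W*(3 + W) (F(q, W) = (W + 3)*W = (3 + W)*W = W*(3 + W))
329*F((-1/5 + 6/(-1)) - 1*5, 9) = 329*(9*(3 + 9)) = 329*(9*12) = 329*108 = 35532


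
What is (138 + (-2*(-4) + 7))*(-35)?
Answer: -5355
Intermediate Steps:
(138 + (-2*(-4) + 7))*(-35) = (138 + (8 + 7))*(-35) = (138 + 15)*(-35) = 153*(-35) = -5355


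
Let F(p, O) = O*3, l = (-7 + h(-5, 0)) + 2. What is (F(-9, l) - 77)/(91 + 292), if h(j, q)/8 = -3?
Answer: -164/383 ≈ -0.42820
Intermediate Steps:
h(j, q) = -24 (h(j, q) = 8*(-3) = -24)
l = -29 (l = (-7 - 24) + 2 = -31 + 2 = -29)
F(p, O) = 3*O
(F(-9, l) - 77)/(91 + 292) = (3*(-29) - 77)/(91 + 292) = (-87 - 77)/383 = -164*1/383 = -164/383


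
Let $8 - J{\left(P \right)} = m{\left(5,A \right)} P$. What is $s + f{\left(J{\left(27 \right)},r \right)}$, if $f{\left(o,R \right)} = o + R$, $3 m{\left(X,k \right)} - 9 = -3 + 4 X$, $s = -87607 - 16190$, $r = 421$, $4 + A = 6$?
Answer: $-103602$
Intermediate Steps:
$A = 2$ ($A = -4 + 6 = 2$)
$s = -103797$ ($s = -87607 - 16190 = -103797$)
$m{\left(X,k \right)} = 2 + \frac{4 X}{3}$ ($m{\left(X,k \right)} = 3 + \frac{-3 + 4 X}{3} = 3 + \left(-1 + \frac{4 X}{3}\right) = 2 + \frac{4 X}{3}$)
$J{\left(P \right)} = 8 - \frac{26 P}{3}$ ($J{\left(P \right)} = 8 - \left(2 + \frac{4}{3} \cdot 5\right) P = 8 - \left(2 + \frac{20}{3}\right) P = 8 - \frac{26 P}{3}$)
$f{\left(o,R \right)} = R + o$
$s + f{\left(J{\left(27 \right)},r \right)} = -103797 + \left(421 + \left(8 - 234\right)\right) = -103797 + \left(421 - 226\right) = -103797 + 195 = -103602$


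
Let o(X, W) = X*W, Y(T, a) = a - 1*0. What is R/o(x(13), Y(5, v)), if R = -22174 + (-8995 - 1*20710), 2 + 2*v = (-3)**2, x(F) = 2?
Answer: -51879/7 ≈ -7411.3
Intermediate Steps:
v = 7/2 (v = -1 + (1/2)*(-3)**2 = -1 + (1/2)*9 = -1 + 9/2 = 7/2 ≈ 3.5000)
Y(T, a) = a (Y(T, a) = a + 0 = a)
R = -51879 (R = -22174 + (-8995 - 20710) = -22174 - 29705 = -51879)
o(X, W) = W*X
R/o(x(13), Y(5, v)) = -51879/((7/2)*2) = -51879/7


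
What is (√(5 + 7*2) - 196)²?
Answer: (196 - √19)² ≈ 36726.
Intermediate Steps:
(√(5 + 7*2) - 196)² = (√(5 + 14) - 196)² = (√19 - 196)² = (-196 + √19)²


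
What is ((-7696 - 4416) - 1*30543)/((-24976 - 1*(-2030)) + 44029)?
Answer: -42655/21083 ≈ -2.0232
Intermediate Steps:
((-7696 - 4416) - 1*30543)/((-24976 - 1*(-2030)) + 44029) = (-12112 - 30543)/((-24976 + 2030) + 44029) = -42655/(-22946 + 44029) = -42655/21083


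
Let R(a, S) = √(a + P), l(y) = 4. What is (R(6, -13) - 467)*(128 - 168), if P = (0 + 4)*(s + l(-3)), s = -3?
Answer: 18680 - 40*√10 ≈ 18554.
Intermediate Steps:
P = 4 (P = (0 + 4)*(-3 + 4) = 4*1 = 4)
R(a, S) = √(4 + a) (R(a, S) = √(a + 4) = √(4 + a))
(R(6, -13) - 467)*(128 - 168) = (√(4 + 6) - 467)*(128 - 168) = (√10 - 467)*(-40) = (-467 + √10)*(-40) = 18680 - 40*√10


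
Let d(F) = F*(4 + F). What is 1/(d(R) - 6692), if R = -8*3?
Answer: -1/6212 ≈ -0.00016098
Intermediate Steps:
R = -24
1/(d(R) - 6692) = 1/(-24*(4 - 24) - 6692) = 1/(-24*(-20) - 6692) = 1/(480 - 6692) = 1/(-6212) = -1/6212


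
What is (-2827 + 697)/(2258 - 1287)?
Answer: -2130/971 ≈ -2.1936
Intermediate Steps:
(-2827 + 697)/(2258 - 1287) = -2130/971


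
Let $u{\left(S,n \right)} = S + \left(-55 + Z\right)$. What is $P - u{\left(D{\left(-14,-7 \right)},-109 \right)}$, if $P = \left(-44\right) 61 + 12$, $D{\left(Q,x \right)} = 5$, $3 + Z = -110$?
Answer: $-2509$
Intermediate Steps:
$Z = -113$ ($Z = -3 - 110 = -113$)
$u{\left(S,n \right)} = -168 + S$ ($u{\left(S,n \right)} = S - 168 = -168 + S$)
$P = -2672$ ($P = -2684 + 12 = -2672$)
$P - u{\left(D{\left(-14,-7 \right)},-109 \right)} = -2672 - \left(-168 + 5\right) = -2672 - -163 = -2672 + 163 = -2509$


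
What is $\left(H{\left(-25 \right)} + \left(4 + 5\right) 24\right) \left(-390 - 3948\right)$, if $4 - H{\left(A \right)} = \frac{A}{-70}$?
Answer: $- \frac{6669675}{7} \approx -9.5281 \cdot 10^{5}$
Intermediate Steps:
$H{\left(A \right)} = 4 + \frac{A}{70}$ ($H{\left(A \right)} = 4 - \frac{A}{-70} = 4 - A \left(- \frac{1}{70}\right) = 4 - - \frac{A}{70} = 4 + \frac{A}{70}$)
$\left(H{\left(-25 \right)} + \left(4 + 5\right) 24\right) \left(-390 - 3948\right) = \left(\left(4 + \frac{1}{70} \left(-25\right)\right) + \left(4 + 5\right) 24\right) \left(-390 - 3948\right) = \left(\left(4 - \frac{5}{14}\right) + 9 \cdot 24\right) \left(-4338\right) = \left(\frac{51}{14} + 216\right) \left(-4338\right) = \frac{3075}{14} \left(-4338\right) = - \frac{6669675}{7}$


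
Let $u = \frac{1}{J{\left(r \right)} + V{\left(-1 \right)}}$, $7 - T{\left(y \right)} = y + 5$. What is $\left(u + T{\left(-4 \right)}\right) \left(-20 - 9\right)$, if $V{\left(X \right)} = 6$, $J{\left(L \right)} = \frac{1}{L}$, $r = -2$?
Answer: $- \frac{1972}{11} \approx -179.27$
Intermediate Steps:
$T{\left(y \right)} = 2 - y$ ($T{\left(y \right)} = 7 - \left(y + 5\right) = 7 - \left(5 + y\right) = 2 - y$)
$u = \frac{2}{11}$ ($u = \frac{1}{\frac{1}{-2} + 6} = \frac{1}{- \frac{1}{2} + 6} = \frac{1}{\frac{11}{2}} = \frac{2}{11} \approx 0.18182$)
$\left(u + T{\left(-4 \right)}\right) \left(-20 - 9\right) = \left(\frac{2}{11} + \left(2 - -4\right)\right) \left(-20 - 9\right) = \left(\frac{2}{11} + \left(2 + 4\right)\right) \left(-29\right) = \left(\frac{2}{11} + 6\right) \left(-29\right) = \frac{68}{11} \left(-29\right) = - \frac{1972}{11}$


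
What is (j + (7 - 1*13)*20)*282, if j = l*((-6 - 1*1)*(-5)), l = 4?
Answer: 5640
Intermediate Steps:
j = 140 (j = 4*((-6 - 1*1)*(-5)) = 4*((-6 - 1)*(-5)) = 4*(-7*(-5)) = 4*35 = 140)
(j + (7 - 1*13)*20)*282 = (140 + (7 - 1*13)*20)*282 = (140 + (7 - 13)*20)*282 = (140 - 6*20)*282 = (140 - 120)*282 = 20*282 = 5640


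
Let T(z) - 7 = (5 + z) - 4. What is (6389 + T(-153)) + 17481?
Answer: 23725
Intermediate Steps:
T(z) = 8 + z (T(z) = 7 + ((5 + z) - 4) = 7 + (1 + z) = 8 + z)
(6389 + T(-153)) + 17481 = (6389 + (8 - 153)) + 17481 = (6389 - 145) + 17481 = 6244 + 17481 = 23725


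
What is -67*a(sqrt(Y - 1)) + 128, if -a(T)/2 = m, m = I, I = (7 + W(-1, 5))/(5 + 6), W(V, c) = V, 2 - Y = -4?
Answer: 2212/11 ≈ 201.09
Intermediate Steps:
Y = 6 (Y = 2 - 1*(-4) = 2 + 4 = 6)
I = 6/11 (I = (7 - 1)/(5 + 6) = 6/11 ≈ 0.54545)
m = 6/11 ≈ 0.54545
a(T) = -12/11 (a(T) = -2*6/11 = -12/11)
-67*a(sqrt(Y - 1)) + 128 = -67*(-12/11) + 128 = 804/11 + 128 = 2212/11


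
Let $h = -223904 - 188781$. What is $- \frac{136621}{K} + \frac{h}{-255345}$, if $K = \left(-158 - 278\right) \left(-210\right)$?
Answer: $\frac{64443319}{519541960} \approx 0.12404$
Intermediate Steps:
$K = 91560$ ($K = \left(-436\right) \left(-210\right) = 91560$)
$h = -412685$
$- \frac{136621}{K} + \frac{h}{-255345} = - \frac{136621}{91560} - \frac{412685}{-255345} = \left(-136621\right) \frac{1}{91560} - - \frac{82537}{51069} = - \frac{136621}{91560} + \frac{82537}{51069} = \frac{64443319}{519541960}$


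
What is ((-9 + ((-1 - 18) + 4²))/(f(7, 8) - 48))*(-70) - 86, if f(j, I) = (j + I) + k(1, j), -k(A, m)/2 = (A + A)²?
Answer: -4366/41 ≈ -106.49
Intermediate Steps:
k(A, m) = -8*A² (k(A, m) = -2*(A + A)² = -2*4*A² = -8*A²)
f(j, I) = -8 + I + j (f(j, I) = (j + I) - 8*1² = (I + j) - 8*1 = (I + j) - 8 = -8 + I + j)
((-9 + ((-1 - 18) + 4²))/(f(7, 8) - 48))*(-70) - 86 = ((-9 + ((-1 - 18) + 4²))/((-8 + 8 + 7) - 48))*(-70) - 86 = ((-9 + (-19 + 16))/(7 - 48))*(-70) - 86 = ((-9 - 3)/(-41))*(-70) - 86 = -12*(-1/41)*(-70) - 86 = (12/41)*(-70) - 86 = -840/41 - 86 = -4366/41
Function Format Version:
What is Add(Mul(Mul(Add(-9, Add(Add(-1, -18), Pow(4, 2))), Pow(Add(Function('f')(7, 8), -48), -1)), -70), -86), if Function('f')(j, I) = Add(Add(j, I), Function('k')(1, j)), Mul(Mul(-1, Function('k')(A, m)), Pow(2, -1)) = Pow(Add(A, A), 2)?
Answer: Rational(-4366, 41) ≈ -106.49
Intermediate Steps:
Function('k')(A, m) = Mul(-8, Pow(A, 2)) (Function('k')(A, m) = Mul(-2, Pow(Add(A, A), 2)) = Mul(-2, Pow(Mul(2, A), 2)) = Mul(-2, Mul(4, Pow(A, 2))) = Mul(-8, Pow(A, 2)))
Function('f')(j, I) = Add(-8, I, j) (Function('f')(j, I) = Add(Add(j, I), Mul(-8, Pow(1, 2))) = Add(Add(I, j), Mul(-8, 1)) = Add(Add(I, j), -8) = Add(-8, I, j))
Add(Mul(Mul(Add(-9, Add(Add(-1, -18), Pow(4, 2))), Pow(Add(Function('f')(7, 8), -48), -1)), -70), -86) = Add(Mul(Mul(Add(-9, Add(Add(-1, -18), Pow(4, 2))), Pow(Add(Add(-8, 8, 7), -48), -1)), -70), -86) = Add(Mul(Mul(Add(-9, Add(-19, 16)), Pow(Add(7, -48), -1)), -70), -86) = Add(Mul(Mul(Add(-9, -3), Pow(-41, -1)), -70), -86) = Add(Mul(Mul(-12, Rational(-1, 41)), -70), -86) = Add(Mul(Rational(12, 41), -70), -86) = Add(Rational(-840, 41), -86) = Rational(-4366, 41)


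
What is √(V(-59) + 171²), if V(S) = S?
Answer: √29182 ≈ 170.83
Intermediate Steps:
√(V(-59) + 171²) = √(-59 + 171²) = √(-59 + 29241) = √29182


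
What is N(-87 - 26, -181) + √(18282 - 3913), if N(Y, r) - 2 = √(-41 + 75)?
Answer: 2 + √34 + √14369 ≈ 127.70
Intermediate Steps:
N(Y, r) = 2 + √34 (N(Y, r) = 2 + √(-41 + 75) = 2 + √34)
N(-87 - 26, -181) + √(18282 - 3913) = (2 + √34) + √(18282 - 3913) = (2 + √34) + √14369 = 2 + √34 + √14369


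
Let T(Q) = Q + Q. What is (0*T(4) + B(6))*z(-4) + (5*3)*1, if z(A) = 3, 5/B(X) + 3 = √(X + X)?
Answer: 30 + 10*√3 ≈ 47.320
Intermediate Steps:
B(X) = 5/(-3 + √2*√X) (B(X) = 5/(-3 + √(X + X)) = 5/(-3 + √(2*X)) = 5/(-3 + √2*√X))
T(Q) = 2*Q
(0*T(4) + B(6))*z(-4) + (5*3)*1 = (0*(2*4) + 5/(-3 + √2*√6))*3 + (5*3)*1 = (0*8 + 5/(-3 + 2*√3))*3 + 15*1 = (0 + 5/(-3 + 2*√3))*3 + 15 = (5/(-3 + 2*√3))*3 + 15 = 15/(-3 + 2*√3) + 15 = 15 + 15/(-3 + 2*√3)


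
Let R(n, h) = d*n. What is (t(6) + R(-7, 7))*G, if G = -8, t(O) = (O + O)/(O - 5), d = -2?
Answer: -208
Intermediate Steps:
t(O) = 2*O/(-5 + O) (t(O) = (2*O)/(-5 + O) = 2*O/(-5 + O))
R(n, h) = -2*n
(t(6) + R(-7, 7))*G = (2*6/(-5 + 6) - 2*(-7))*(-8) = (2*6/1 + 14)*(-8) = (2*6*1 + 14)*(-8) = (12 + 14)*(-8) = 26*(-8) = -208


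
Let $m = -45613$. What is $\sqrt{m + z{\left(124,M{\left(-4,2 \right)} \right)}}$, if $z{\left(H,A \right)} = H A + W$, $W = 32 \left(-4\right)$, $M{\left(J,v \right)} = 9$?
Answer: $5 i \sqrt{1785} \approx 211.25 i$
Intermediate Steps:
$W = -128$
$z{\left(H,A \right)} = -128 + A H$ ($z{\left(H,A \right)} = H A - 128 = A H - 128 = -128 + A H$)
$\sqrt{m + z{\left(124,M{\left(-4,2 \right)} \right)}} = \sqrt{-45613 + \left(-128 + 9 \cdot 124\right)} = \sqrt{-45613 + \left(-128 + 1116\right)} = \sqrt{-45613 + 988} = \sqrt{-44625} = 5 i \sqrt{1785}$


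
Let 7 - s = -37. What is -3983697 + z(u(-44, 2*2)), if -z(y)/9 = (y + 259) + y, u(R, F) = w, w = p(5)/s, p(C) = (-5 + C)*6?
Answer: -3986028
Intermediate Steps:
s = 44 (s = 7 - 1*(-37) = 7 + 37 = 44)
p(C) = -30 + 6*C
w = 0 (w = (-30 + 6*5)/44 = (-30 + 30)*(1/44) = 0*(1/44) = 0)
u(R, F) = 0
z(y) = -2331 - 18*y (z(y) = -9*((y + 259) + y) = -9*((259 + y) + y) = -9*(259 + 2*y) = -2331 - 18*y)
-3983697 + z(u(-44, 2*2)) = -3983697 + (-2331 - 18*0) = -3983697 + (-2331 + 0) = -3983697 - 2331 = -3986028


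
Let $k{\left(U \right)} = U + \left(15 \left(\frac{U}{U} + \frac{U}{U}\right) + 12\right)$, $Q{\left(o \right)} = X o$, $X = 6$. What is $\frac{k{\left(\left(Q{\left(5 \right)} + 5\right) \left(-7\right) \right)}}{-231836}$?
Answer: $\frac{203}{231836} \approx 0.00087562$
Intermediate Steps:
$Q{\left(o \right)} = 6 o$
$k{\left(U \right)} = 42 + U$ ($k{\left(U \right)} = U + \left(15 \left(1 + 1\right) + 12\right) = U + \left(15 \cdot 2 + 12\right) = U + \left(30 + 12\right) = U + 42 = 42 + U$)
$\frac{k{\left(\left(Q{\left(5 \right)} + 5\right) \left(-7\right) \right)}}{-231836} = \frac{42 + \left(6 \cdot 5 + 5\right) \left(-7\right)}{-231836} = \left(42 + \left(30 + 5\right) \left(-7\right)\right) \left(- \frac{1}{231836}\right) = \left(42 + 35 \left(-7\right)\right) \left(- \frac{1}{231836}\right) = \left(42 - 245\right) \left(- \frac{1}{231836}\right) = \left(-203\right) \left(- \frac{1}{231836}\right) = \frac{203}{231836}$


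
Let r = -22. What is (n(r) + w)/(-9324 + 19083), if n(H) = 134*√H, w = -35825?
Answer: -35825/9759 + 134*I*√22/9759 ≈ -3.671 + 0.064404*I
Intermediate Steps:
(n(r) + w)/(-9324 + 19083) = (134*√(-22) - 35825)/(-9324 + 19083) = (134*(I*√22) - 35825)/9759 = (134*I*√22 - 35825)*(1/9759) = (-35825 + 134*I*√22)*(1/9759) = -35825/9759 + 134*I*√22/9759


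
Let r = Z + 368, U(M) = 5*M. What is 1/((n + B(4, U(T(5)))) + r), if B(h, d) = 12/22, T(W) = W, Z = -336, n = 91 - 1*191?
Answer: -11/742 ≈ -0.014825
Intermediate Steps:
n = -100 (n = 91 - 191 = -100)
B(h, d) = 6/11 (B(h, d) = 12*(1/22) = 6/11)
r = 32 (r = -336 + 368 = 32)
1/((n + B(4, U(T(5)))) + r) = 1/((-100 + 6/11) + 32) = 1/(-1094/11 + 32) = 1/(-742/11) = -11/742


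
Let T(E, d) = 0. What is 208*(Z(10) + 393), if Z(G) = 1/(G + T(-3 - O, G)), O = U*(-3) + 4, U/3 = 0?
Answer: 408824/5 ≈ 81765.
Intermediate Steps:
U = 0 (U = 3*0 = 0)
O = 4 (O = 0*(-3) + 4 = 0 + 4 = 4)
Z(G) = 1/G (Z(G) = 1/(G + 0) = 1/G)
208*(Z(10) + 393) = 208*(1/10 + 393) = 208*(3931/10) = 408824/5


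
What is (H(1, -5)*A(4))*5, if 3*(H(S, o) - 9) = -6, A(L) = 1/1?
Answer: 35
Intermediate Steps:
A(L) = 1
H(S, o) = 7 (H(S, o) = 9 + (1/3)*(-6) = 9 - 2 = 7)
(H(1, -5)*A(4))*5 = (7*1)*5 = 7*5 = 35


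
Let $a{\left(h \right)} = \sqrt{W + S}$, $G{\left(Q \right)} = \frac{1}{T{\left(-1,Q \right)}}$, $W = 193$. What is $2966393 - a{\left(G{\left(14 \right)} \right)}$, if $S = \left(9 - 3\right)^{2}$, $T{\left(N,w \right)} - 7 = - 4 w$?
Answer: $2966393 - \sqrt{229} \approx 2.9664 \cdot 10^{6}$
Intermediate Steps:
$T{\left(N,w \right)} = 7 - 4 w$
$S = 36$ ($S = 6^{2} = 36$)
$G{\left(Q \right)} = \frac{1}{7 - 4 Q}$
$a{\left(h \right)} = \sqrt{229}$ ($a{\left(h \right)} = \sqrt{193 + 36} = \sqrt{229}$)
$2966393 - a{\left(G{\left(14 \right)} \right)} = 2966393 - \sqrt{229}$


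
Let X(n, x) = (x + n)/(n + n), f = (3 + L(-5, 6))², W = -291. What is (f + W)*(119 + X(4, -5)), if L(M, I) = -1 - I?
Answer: -261525/8 ≈ -32691.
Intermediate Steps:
f = 16 (f = (3 + (-1 - 1*6))² = (3 + (-1 - 6))² = (3 - 7)² = (-4)² = 16)
X(n, x) = (n + x)/(2*n) (X(n, x) = (n + x)/((2*n)) = (n + x)*(1/(2*n)) = (n + x)/(2*n))
(f + W)*(119 + X(4, -5)) = (16 - 291)*(119 + (½)*(4 - 5)/4) = -275*(119 + (½)*(¼)*(-1)) = -275*(119 - ⅛) = -275*951/8 = -261525/8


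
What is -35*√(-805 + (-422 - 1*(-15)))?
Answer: -70*I*√303 ≈ -1218.5*I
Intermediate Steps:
-35*√(-805 + (-422 - 1*(-15))) = -35*√(-805 + (-422 + 15)) = -35*√(-805 - 407) = -70*I*√303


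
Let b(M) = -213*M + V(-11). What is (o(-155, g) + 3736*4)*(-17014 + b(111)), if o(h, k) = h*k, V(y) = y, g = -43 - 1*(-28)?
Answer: -702295692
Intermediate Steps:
g = -15 (g = -43 + 28 = -15)
b(M) = -11 - 213*M (b(M) = -213*M - 11 = -11 - 213*M)
(o(-155, g) + 3736*4)*(-17014 + b(111)) = (-155*(-15) + 3736*4)*(-17014 + (-11 - 213*111)) = (2325 + 14944)*(-17014 + (-11 - 23643)) = 17269*(-17014 - 23654) = 17269*(-40668) = -702295692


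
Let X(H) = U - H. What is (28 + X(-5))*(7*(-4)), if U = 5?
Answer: -1064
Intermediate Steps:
X(H) = 5 - H
(28 + X(-5))*(7*(-4)) = (28 + (5 - 1*(-5)))*(7*(-4)) = (28 + (5 + 5))*(-28) = (28 + 10)*(-28) = 38*(-28) = -1064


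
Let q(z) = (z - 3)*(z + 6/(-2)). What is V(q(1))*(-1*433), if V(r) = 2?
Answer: -866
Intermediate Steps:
q(z) = (-3 + z)² (q(z) = (-3 + z)*(z + 6*(-½)) = (-3 + z)*(z - 3) = (-3 + z)*(-3 + z) = (-3 + z)²)
V(q(1))*(-1*433) = 2*(-1*433) = 2*(-433) = -866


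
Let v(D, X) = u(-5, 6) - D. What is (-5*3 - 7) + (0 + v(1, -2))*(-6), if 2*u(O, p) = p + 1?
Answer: -37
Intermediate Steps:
u(O, p) = ½ + p/2 (u(O, p) = (p + 1)/2 = (1 + p)/2 = ½ + p/2)
v(D, X) = 7/2 - D (v(D, X) = (½ + (½)*6) - D = (½ + 3) - D = 7/2 - D)
(-5*3 - 7) + (0 + v(1, -2))*(-6) = (-5*3 - 7) + (0 + (7/2 - 1*1))*(-6) = (-15 - 7) + (0 + (7/2 - 1))*(-6) = -22 + (0 + 5/2)*(-6) = -22 + (5/2)*(-6) = -22 - 15 = -37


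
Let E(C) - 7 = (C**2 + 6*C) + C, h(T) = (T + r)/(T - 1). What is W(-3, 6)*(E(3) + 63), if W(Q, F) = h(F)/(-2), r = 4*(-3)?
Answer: 60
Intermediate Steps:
r = -12
h(T) = (-12 + T)/(-1 + T) (h(T) = (T - 12)/(T - 1) = (-12 + T)/(-1 + T))
E(C) = 7 + C**2 + 7*C (E(C) = 7 + ((C**2 + 6*C) + C) = 7 + (C**2 + 7*C) = 7 + C**2 + 7*C)
W(Q, F) = -(-12 + F)/(2*(-1 + F)) (W(Q, F) = ((-12 + F)/(-1 + F))/(-2) = ((-12 + F)/(-1 + F))*(-1/2) = -(-12 + F)/(2*(-1 + F)))
W(-3, 6)*(E(3) + 63) = ((12 - 1*6)/(2*(-1 + 6)))*((7 + 3**2 + 7*3) + 63) = ((1/2)*(12 - 6)/5)*((7 + 9 + 21) + 63) = ((1/2)*(1/5)*6)*(37 + 63) = (3/5)*100 = 60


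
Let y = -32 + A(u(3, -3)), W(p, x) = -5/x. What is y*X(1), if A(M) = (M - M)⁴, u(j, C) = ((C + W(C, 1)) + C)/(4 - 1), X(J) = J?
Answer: -32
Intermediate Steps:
u(j, C) = -5/3 + 2*C/3 (u(j, C) = ((C - 5/1) + C)/(4 - 1) = ((C - 5*1) + C)/3 = ((C - 5) + C)*(⅓) = ((-5 + C) + C)*(⅓) = (-5 + 2*C)*(⅓) = -5/3 + 2*C/3)
A(M) = 0 (A(M) = 0⁴ = 0)
y = -32 (y = -32 + 0 = -32)
y*X(1) = -32*1 = -32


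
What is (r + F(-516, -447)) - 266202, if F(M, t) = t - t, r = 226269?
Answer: -39933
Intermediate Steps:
F(M, t) = 0
(r + F(-516, -447)) - 266202 = (226269 + 0) - 266202 = 226269 - 266202 = -39933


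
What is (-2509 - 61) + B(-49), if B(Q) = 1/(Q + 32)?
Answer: -43691/17 ≈ -2570.1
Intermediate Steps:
B(Q) = 1/(32 + Q)
(-2509 - 61) + B(-49) = (-2509 - 61) + 1/(32 - 49) = -2570 + 1/(-17) = -2570 - 1/17 = -43691/17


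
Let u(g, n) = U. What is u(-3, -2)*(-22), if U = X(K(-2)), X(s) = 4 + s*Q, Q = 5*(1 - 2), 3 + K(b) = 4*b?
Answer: -1298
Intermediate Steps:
K(b) = -3 + 4*b
Q = -5 (Q = 5*(-1) = -5)
X(s) = 4 - 5*s (X(s) = 4 + s*(-5) = 4 - 5*s)
U = 59 (U = 4 - 5*(-3 + 4*(-2)) = 4 - 5*(-3 - 8) = 4 - 5*(-11) = 4 + 55 = 59)
u(g, n) = 59
u(-3, -2)*(-22) = 59*(-22) = -1298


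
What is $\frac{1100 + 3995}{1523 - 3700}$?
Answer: $- \frac{5095}{2177} \approx -2.3404$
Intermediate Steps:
$\frac{1100 + 3995}{1523 - 3700} = \frac{5095}{1523 - 3700} = \frac{5095}{-2177} = 5095 \left(- \frac{1}{2177}\right) = - \frac{5095}{2177}$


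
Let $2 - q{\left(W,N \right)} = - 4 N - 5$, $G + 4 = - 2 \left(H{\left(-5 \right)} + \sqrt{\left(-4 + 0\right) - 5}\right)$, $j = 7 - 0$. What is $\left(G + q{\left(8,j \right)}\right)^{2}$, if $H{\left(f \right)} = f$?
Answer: $1645 - 492 i \approx 1645.0 - 492.0 i$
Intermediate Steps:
$j = 7$ ($j = 7 + 0 = 7$)
$G = 6 - 6 i$ ($G = -4 - 2 \left(-5 + \sqrt{\left(-4 + 0\right) - 5}\right) = -4 - 2 \left(-5 + \sqrt{-4 - 5}\right) = -4 - 2 \left(-5 + \sqrt{-9}\right) = -4 - 2 \left(-5 + 3 i\right) = -4 + \left(10 - 6 i\right) = 6 - 6 i \approx 6.0 - 6.0 i$)
$q{\left(W,N \right)} = 7 + 4 N$ ($q{\left(W,N \right)} = 2 - \left(- 4 N - 5\right) = 2 - \left(-5 - 4 N\right) = 2 + \left(5 + 4 N\right) = 7 + 4 N$)
$\left(G + q{\left(8,j \right)}\right)^{2} = \left(\left(6 - 6 i\right) + \left(7 + 4 \cdot 7\right)\right)^{2} = \left(\left(6 - 6 i\right) + \left(7 + 28\right)\right)^{2} = \left(\left(6 - 6 i\right) + 35\right)^{2} = \left(41 - 6 i\right)^{2}$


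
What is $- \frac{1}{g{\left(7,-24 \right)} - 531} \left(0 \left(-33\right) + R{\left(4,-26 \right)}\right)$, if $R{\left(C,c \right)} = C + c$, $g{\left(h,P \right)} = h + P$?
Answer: $- \frac{11}{274} \approx -0.040146$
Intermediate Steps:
$g{\left(h,P \right)} = P + h$
$- \frac{1}{g{\left(7,-24 \right)} - 531} \left(0 \left(-33\right) + R{\left(4,-26 \right)}\right) = - \frac{1}{\left(-24 + 7\right) - 531} \left(0 \left(-33\right) + \left(4 - 26\right)\right) = - \frac{1}{-17 - 531} \left(0 - 22\right) = - \frac{1}{-548} \left(-22\right) = \left(-1\right) \left(- \frac{1}{548}\right) \left(-22\right) = \frac{1}{548} \left(-22\right) = - \frac{11}{274}$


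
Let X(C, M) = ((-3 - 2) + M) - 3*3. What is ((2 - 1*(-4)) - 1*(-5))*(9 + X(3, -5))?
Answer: -110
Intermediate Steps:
X(C, M) = -14 + M (X(C, M) = (-5 + M) - 9 = -14 + M)
((2 - 1*(-4)) - 1*(-5))*(9 + X(3, -5)) = ((2 - 1*(-4)) - 1*(-5))*(9 + (-14 - 5)) = ((2 + 4) + 5)*(9 - 19) = (6 + 5)*(-10) = 11*(-10) = -110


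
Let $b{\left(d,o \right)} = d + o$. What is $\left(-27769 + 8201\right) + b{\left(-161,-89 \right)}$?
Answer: $-19818$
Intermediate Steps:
$\left(-27769 + 8201\right) + b{\left(-161,-89 \right)} = \left(-27769 + 8201\right) - 250 = -19568 - 250 = -19818$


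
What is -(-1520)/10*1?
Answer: 152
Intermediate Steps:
-(-1520)/10*1 = -38*(-4)*1 = 152*1 = 152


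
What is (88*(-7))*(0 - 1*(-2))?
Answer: -1232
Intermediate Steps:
(88*(-7))*(0 - 1*(-2)) = -616*(0 + 2) = -616*2 = -1232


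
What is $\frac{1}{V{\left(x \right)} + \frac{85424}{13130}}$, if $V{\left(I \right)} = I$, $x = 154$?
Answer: $\frac{6565}{1053722} \approx 0.0062303$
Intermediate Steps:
$\frac{1}{V{\left(x \right)} + \frac{85424}{13130}} = \frac{1}{154 + \frac{85424}{13130}} = \frac{1}{154 + 85424 \cdot \frac{1}{13130}} = \frac{1}{154 + \frac{42712}{6565}} = \frac{1}{\frac{1053722}{6565}} = \frac{6565}{1053722}$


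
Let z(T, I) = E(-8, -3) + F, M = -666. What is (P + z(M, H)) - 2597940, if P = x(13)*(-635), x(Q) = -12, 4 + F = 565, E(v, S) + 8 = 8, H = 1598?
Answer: -2589759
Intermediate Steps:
E(v, S) = 0 (E(v, S) = -8 + 8 = 0)
F = 561 (F = -4 + 565 = 561)
z(T, I) = 561 (z(T, I) = 0 + 561 = 561)
P = 7620 (P = -12*(-635) = 7620)
(P + z(M, H)) - 2597940 = (7620 + 561) - 2597940 = 8181 - 2597940 = -2589759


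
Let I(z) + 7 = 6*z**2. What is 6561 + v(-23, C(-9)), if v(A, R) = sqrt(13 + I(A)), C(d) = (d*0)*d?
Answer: 6561 + 2*sqrt(795) ≈ 6617.4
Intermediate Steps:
I(z) = -7 + 6*z**2
C(d) = 0 (C(d) = 0*d = 0)
v(A, R) = sqrt(6 + 6*A**2) (v(A, R) = sqrt(13 + (-7 + 6*A**2)) = sqrt(6 + 6*A**2))
6561 + v(-23, C(-9)) = 6561 + sqrt(6 + 6*(-23)**2) = 6561 + sqrt(6 + 6*529) = 6561 + sqrt(6 + 3174) = 6561 + sqrt(3180) = 6561 + 2*sqrt(795)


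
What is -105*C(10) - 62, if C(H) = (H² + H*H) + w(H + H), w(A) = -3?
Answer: -20747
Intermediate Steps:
C(H) = -3 + 2*H² (C(H) = (H² + H*H) - 3 = (H² + H²) - 3 = 2*H² - 3 = -3 + 2*H²)
-105*C(10) - 62 = -105*(-3 + 2*10²) - 62 = -105*(-3 + 2*100) - 62 = -105*(-3 + 200) - 62 = -105*197 - 62 = -20685 - 62 = -20747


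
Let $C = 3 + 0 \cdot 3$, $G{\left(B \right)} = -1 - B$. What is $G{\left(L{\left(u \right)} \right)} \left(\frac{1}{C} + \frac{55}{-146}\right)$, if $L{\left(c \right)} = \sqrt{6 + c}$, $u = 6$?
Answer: $\frac{19}{438} + \frac{19 \sqrt{3}}{219} \approx 0.19365$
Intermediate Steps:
$C = 3$ ($C = 3 + 0 = 3$)
$G{\left(L{\left(u \right)} \right)} \left(\frac{1}{C} + \frac{55}{-146}\right) = \left(-1 - \sqrt{6 + 6}\right) \left(\frac{1}{3} + \frac{55}{-146}\right) = \left(-1 - \sqrt{12}\right) \left(\frac{1}{3} + 55 \left(- \frac{1}{146}\right)\right) = \left(-1 - 2 \sqrt{3}\right) \left(\frac{1}{3} - \frac{55}{146}\right) = \left(-1 - 2 \sqrt{3}\right) \left(- \frac{19}{438}\right) = \frac{19}{438} + \frac{19 \sqrt{3}}{219}$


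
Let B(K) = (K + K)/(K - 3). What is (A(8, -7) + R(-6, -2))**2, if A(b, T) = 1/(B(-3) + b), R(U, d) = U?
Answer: 2809/81 ≈ 34.679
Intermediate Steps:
B(K) = 2*K/(-3 + K) (B(K) = (2*K)/(-3 + K) = 2*K/(-3 + K))
A(b, T) = 1/(1 + b) (A(b, T) = 1/(2*(-3)/(-3 - 3) + b) = 1/(2*(-3)/(-6) + b) = 1/(2*(-3)*(-1/6) + b) = 1/(1 + b))
(A(8, -7) + R(-6, -2))**2 = (1/(1 + 8) - 6)**2 = (1/9 - 6)**2 = (-53/9)**2 = 2809/81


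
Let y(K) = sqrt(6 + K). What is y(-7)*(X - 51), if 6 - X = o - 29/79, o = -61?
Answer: 1293*I/79 ≈ 16.367*I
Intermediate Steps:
X = 5322/79 (X = 6 - (-61 - 29/79) = 6 - 1*(-4848/79) = 6 + 4848/79 = 5322/79 ≈ 67.367)
y(-7)*(X - 51) = sqrt(6 - 7)*(5322/79 - 51) = sqrt(-1)*(1293/79) = I*(1293/79) = 1293*I/79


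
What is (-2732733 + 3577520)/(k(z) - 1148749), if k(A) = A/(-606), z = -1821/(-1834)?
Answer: -312966550316/425574745139 ≈ -0.73540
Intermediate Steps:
z = 1821/1834 (z = -1821*(-1/1834) = 1821/1834 ≈ 0.99291)
k(A) = -A/606 (k(A) = A*(-1/606) = -A/606)
(-2732733 + 3577520)/(k(z) - 1148749) = (-2732733 + 3577520)/(-1/606*1821/1834 - 1148749) = 844787/(-607/370468 - 1148749) = 844787/(-425574745139/370468) = 844787*(-370468/425574745139) = -312966550316/425574745139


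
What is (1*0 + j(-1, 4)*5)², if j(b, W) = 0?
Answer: 0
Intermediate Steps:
(1*0 + j(-1, 4)*5)² = (1*0 + 0*5)² = (0 + 0)² = 0² = 0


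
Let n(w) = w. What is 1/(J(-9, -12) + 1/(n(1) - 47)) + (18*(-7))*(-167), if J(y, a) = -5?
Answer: 4860656/231 ≈ 21042.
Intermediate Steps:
1/(J(-9, -12) + 1/(n(1) - 47)) + (18*(-7))*(-167) = 1/(-5 + 1/(1 - 47)) + (18*(-7))*(-167) = 1/(-5 + 1/(-46)) - 126*(-167) = 1/(-5 - 1/46) + 21042 = 1/(-231/46) + 21042 = -46/231 + 21042 = 4860656/231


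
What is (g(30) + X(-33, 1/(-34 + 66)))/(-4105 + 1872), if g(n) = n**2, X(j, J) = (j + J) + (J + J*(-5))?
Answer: -3963/10208 ≈ -0.38823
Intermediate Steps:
X(j, J) = j - 3*J (X(j, J) = (J + j) + (J - 5*J) = (J + j) - 4*J = j - 3*J)
(g(30) + X(-33, 1/(-34 + 66)))/(-4105 + 1872) = (30**2 + (-33 - 3/(-34 + 66)))/(-4105 + 1872) = (900 + (-33 - 3/32))/(-2233) = (900 + (-33 - 3*1/32))*(-1/2233) = (900 + (-33 - 3/32))*(-1/2233) = (900 - 1059/32)*(-1/2233) = (27741/32)*(-1/2233) = -3963/10208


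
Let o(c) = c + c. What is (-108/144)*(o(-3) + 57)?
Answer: -153/4 ≈ -38.250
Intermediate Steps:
o(c) = 2*c
(-108/144)*(o(-3) + 57) = (-108/144)*(2*(-3) + 57) = (-108*1/144)*(-6 + 57) = -¾*51 = -153/4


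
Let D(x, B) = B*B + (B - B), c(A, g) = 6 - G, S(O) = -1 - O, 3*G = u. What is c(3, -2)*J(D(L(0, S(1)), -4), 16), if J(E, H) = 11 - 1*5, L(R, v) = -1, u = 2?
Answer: 32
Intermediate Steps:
G = ⅔ (G = (⅓)*2 = ⅔ ≈ 0.66667)
c(A, g) = 16/3 (c(A, g) = 6 - 1*⅔ = 6 - ⅔ = 16/3)
D(x, B) = B² (D(x, B) = B² + 0 = B²)
J(E, H) = 6 (J(E, H) = 11 - 5 = 6)
c(3, -2)*J(D(L(0, S(1)), -4), 16) = (16/3)*6 = 32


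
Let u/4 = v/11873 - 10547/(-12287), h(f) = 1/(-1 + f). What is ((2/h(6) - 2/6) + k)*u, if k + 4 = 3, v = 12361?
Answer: 9606276784/145883551 ≈ 65.849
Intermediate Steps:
k = -1 (k = -4 + 3 = -1)
u = 1108416552/145883551 (u = 4*(12361/11873 - 10547/(-12287)) = 4*(12361*(1/11873) - 10547*(-1/12287)) = 4*(12361/11873 + 10547/12287) = 4*(277104138/145883551) = 1108416552/145883551 ≈ 7.5980)
((2/h(6) - 2/6) + k)*u = ((2/(1/(-1 + 6)) - 2/6) - 1)*(1108416552/145883551) = ((2/(1/5) - 2*⅙) - 1)*(1108416552/145883551) = ((2/(⅕) - ⅓) - 1)*(1108416552/145883551) = ((2*5 - ⅓) - 1)*(1108416552/145883551) = ((10 - ⅓) - 1)*(1108416552/145883551) = (29/3 - 1)*(1108416552/145883551) = (26/3)*(1108416552/145883551) = 9606276784/145883551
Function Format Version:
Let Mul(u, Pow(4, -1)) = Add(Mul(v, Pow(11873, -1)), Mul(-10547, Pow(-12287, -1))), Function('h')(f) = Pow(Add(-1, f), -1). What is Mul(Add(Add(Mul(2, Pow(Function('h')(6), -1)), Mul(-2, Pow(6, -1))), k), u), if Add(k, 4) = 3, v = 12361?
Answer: Rational(9606276784, 145883551) ≈ 65.849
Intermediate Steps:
k = -1 (k = Add(-4, 3) = -1)
u = Rational(1108416552, 145883551) (u = Mul(4, Add(Mul(12361, Pow(11873, -1)), Mul(-10547, Pow(-12287, -1)))) = Mul(4, Add(Mul(12361, Rational(1, 11873)), Mul(-10547, Rational(-1, 12287)))) = Mul(4, Add(Rational(12361, 11873), Rational(10547, 12287))) = Mul(4, Rational(277104138, 145883551)) = Rational(1108416552, 145883551) ≈ 7.5980)
Mul(Add(Add(Mul(2, Pow(Function('h')(6), -1)), Mul(-2, Pow(6, -1))), k), u) = Mul(Add(Add(Mul(2, Pow(Pow(Add(-1, 6), -1), -1)), Mul(-2, Pow(6, -1))), -1), Rational(1108416552, 145883551)) = Mul(Add(Add(Mul(2, Pow(Pow(5, -1), -1)), Mul(-2, Rational(1, 6))), -1), Rational(1108416552, 145883551)) = Mul(Add(Add(Mul(2, Pow(Rational(1, 5), -1)), Rational(-1, 3)), -1), Rational(1108416552, 145883551)) = Mul(Add(Add(Mul(2, 5), Rational(-1, 3)), -1), Rational(1108416552, 145883551)) = Mul(Add(Add(10, Rational(-1, 3)), -1), Rational(1108416552, 145883551)) = Mul(Add(Rational(29, 3), -1), Rational(1108416552, 145883551)) = Mul(Rational(26, 3), Rational(1108416552, 145883551)) = Rational(9606276784, 145883551)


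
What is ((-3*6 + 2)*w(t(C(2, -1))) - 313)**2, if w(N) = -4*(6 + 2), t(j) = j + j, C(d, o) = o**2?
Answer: 39601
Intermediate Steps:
t(j) = 2*j
w(N) = -32 (w(N) = -4*8 = -32)
((-3*6 + 2)*w(t(C(2, -1))) - 313)**2 = ((-3*6 + 2)*(-32) - 313)**2 = ((-18 + 2)*(-32) - 313)**2 = (-16*(-32) - 313)**2 = (512 - 313)**2 = 199**2 = 39601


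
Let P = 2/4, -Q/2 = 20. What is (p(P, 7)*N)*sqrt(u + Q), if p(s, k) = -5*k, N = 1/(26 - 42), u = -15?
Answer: 35*I*sqrt(55)/16 ≈ 16.223*I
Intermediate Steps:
Q = -40 (Q = -2*20 = -40)
N = -1/16 (N = 1/(-16) = -1/16 ≈ -0.062500)
P = 1/2 (P = 2*(1/4) = 1/2 ≈ 0.50000)
(p(P, 7)*N)*sqrt(u + Q) = (-5*7*(-1/16))*sqrt(-15 - 40) = (-35*(-1/16))*sqrt(-55) = 35*(I*sqrt(55))/16 = 35*I*sqrt(55)/16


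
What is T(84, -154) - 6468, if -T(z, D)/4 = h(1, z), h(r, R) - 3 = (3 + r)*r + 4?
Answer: -6512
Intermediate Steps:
h(r, R) = 7 + r*(3 + r) (h(r, R) = 3 + ((3 + r)*r + 4) = 3 + (r*(3 + r) + 4) = 3 + (4 + r*(3 + r)) = 7 + r*(3 + r))
T(z, D) = -44 (T(z, D) = -4*(7 + 1² + 3*1) = -4*(7 + 1 + 3) = -4*11 = -44)
T(84, -154) - 6468 = -44 - 6468 = -6512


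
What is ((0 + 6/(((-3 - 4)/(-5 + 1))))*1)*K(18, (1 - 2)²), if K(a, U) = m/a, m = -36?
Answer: -48/7 ≈ -6.8571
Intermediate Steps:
K(a, U) = -36/a
((0 + 6/(((-3 - 4)/(-5 + 1))))*1)*K(18, (1 - 2)²) = ((0 + 6/(((-3 - 4)/(-5 + 1))))*1)*(-36/18) = ((0 + 6/((-7/(-4))))*1)*(-36*1/18) = ((0 + 6/((-7*(-¼))))*1)*(-2) = ((0 + 6/(7/4))*1)*(-2) = ((0 + 6*(4/7))*1)*(-2) = ((0 + 24/7)*1)*(-2) = ((24/7)*1)*(-2) = (24/7)*(-2) = -48/7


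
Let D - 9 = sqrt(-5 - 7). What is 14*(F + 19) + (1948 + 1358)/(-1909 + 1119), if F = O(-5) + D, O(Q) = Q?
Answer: 125537/395 + 28*I*sqrt(3) ≈ 317.82 + 48.497*I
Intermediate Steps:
D = 9 + 2*I*sqrt(3) (D = 9 + sqrt(-5 - 7) = 9 + sqrt(-12) = 9 + 2*I*sqrt(3) ≈ 9.0 + 3.4641*I)
F = 4 + 2*I*sqrt(3) (F = -5 + (9 + 2*I*sqrt(3)) = 4 + 2*I*sqrt(3) ≈ 4.0 + 3.4641*I)
14*(F + 19) + (1948 + 1358)/(-1909 + 1119) = 14*((4 + 2*I*sqrt(3)) + 19) + (1948 + 1358)/(-1909 + 1119) = 14*(23 + 2*I*sqrt(3)) + 3306/(-790) = (322 + 28*I*sqrt(3)) + 3306*(-1/790) = (322 + 28*I*sqrt(3)) - 1653/395 = 125537/395 + 28*I*sqrt(3)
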